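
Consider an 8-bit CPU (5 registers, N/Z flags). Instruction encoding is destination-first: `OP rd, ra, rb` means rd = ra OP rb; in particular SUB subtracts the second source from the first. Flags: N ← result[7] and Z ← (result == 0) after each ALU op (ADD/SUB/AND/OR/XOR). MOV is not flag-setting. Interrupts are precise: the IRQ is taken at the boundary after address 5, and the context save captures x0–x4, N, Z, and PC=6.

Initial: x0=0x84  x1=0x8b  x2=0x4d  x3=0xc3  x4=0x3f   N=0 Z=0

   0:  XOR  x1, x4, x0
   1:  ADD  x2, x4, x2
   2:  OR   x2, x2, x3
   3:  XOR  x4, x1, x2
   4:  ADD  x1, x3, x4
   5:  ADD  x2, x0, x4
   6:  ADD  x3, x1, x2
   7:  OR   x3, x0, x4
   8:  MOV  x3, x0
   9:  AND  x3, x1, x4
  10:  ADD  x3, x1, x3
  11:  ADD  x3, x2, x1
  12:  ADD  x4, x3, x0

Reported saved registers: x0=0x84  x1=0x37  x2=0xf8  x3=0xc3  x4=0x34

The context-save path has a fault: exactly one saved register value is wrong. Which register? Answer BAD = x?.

BAD = x4

after  0: x0=0x84 x1=0xbb x2=0x4d x3=0xc3 x4=0x3f  N=1 Z=0
after  1: x0=0x84 x1=0xbb x2=0x8c x3=0xc3 x4=0x3f  N=1 Z=0
after  2: x0=0x84 x1=0xbb x2=0xcf x3=0xc3 x4=0x3f  N=1 Z=0
after  3: x0=0x84 x1=0xbb x2=0xcf x3=0xc3 x4=0x74  N=0 Z=0
after  4: x0=0x84 x1=0x37 x2=0xcf x3=0xc3 x4=0x74  N=0 Z=0
after  5: x0=0x84 x1=0x37 x2=0xf8 x3=0xc3 x4=0x74  N=1 Z=0
-- IRQ taken; context saved, return-PC = 6 --
mismatch: x4: reported 0x34 vs actual 0x74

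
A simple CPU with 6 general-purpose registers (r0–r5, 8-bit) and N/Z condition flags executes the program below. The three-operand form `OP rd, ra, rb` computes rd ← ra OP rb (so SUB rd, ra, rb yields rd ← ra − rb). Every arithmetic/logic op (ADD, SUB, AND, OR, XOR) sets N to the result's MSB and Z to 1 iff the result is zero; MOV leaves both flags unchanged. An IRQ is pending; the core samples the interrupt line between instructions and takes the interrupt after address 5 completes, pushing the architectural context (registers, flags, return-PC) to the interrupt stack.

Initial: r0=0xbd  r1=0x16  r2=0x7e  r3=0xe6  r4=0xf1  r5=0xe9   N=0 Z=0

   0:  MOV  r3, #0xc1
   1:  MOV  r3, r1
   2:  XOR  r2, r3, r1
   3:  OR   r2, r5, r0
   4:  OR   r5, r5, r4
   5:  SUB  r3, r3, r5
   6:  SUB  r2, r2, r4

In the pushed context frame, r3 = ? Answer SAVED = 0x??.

after  0: r0=0xbd r1=0x16 r2=0x7e r3=0xc1 r4=0xf1 r5=0xe9  N=0 Z=0
after  1: r0=0xbd r1=0x16 r2=0x7e r3=0x16 r4=0xf1 r5=0xe9  N=0 Z=0
after  2: r0=0xbd r1=0x16 r2=0x00 r3=0x16 r4=0xf1 r5=0xe9  N=0 Z=1
after  3: r0=0xbd r1=0x16 r2=0xfd r3=0x16 r4=0xf1 r5=0xe9  N=1 Z=0
after  4: r0=0xbd r1=0x16 r2=0xfd r3=0x16 r4=0xf1 r5=0xf9  N=1 Z=0
after  5: r0=0xbd r1=0x16 r2=0xfd r3=0x1d r4=0xf1 r5=0xf9  N=0 Z=0
-- IRQ taken; context saved, return-PC = 6 --

SAVED = 0x1d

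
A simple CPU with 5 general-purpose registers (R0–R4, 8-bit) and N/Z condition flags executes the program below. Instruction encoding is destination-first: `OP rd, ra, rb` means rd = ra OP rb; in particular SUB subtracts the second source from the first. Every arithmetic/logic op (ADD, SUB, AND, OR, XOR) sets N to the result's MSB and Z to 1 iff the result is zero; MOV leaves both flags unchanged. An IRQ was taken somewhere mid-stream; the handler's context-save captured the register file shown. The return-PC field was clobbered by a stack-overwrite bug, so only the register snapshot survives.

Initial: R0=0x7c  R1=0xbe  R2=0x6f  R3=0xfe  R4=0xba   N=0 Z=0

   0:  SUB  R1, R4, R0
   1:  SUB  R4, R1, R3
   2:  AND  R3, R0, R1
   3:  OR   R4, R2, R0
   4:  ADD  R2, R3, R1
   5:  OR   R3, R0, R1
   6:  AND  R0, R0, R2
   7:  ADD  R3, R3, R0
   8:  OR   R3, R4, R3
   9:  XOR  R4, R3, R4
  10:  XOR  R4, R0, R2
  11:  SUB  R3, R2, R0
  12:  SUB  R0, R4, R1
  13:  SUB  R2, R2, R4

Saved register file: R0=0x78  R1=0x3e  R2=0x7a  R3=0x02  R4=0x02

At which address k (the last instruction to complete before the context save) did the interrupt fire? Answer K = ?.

after  0: R0=0x7c R1=0x3e R2=0x6f R3=0xfe R4=0xba  N=0 Z=0
after  1: R0=0x7c R1=0x3e R2=0x6f R3=0xfe R4=0x40  N=0 Z=0
after  2: R0=0x7c R1=0x3e R2=0x6f R3=0x3c R4=0x40  N=0 Z=0
after  3: R0=0x7c R1=0x3e R2=0x6f R3=0x3c R4=0x7f  N=0 Z=0
after  4: R0=0x7c R1=0x3e R2=0x7a R3=0x3c R4=0x7f  N=0 Z=0
after  5: R0=0x7c R1=0x3e R2=0x7a R3=0x7e R4=0x7f  N=0 Z=0
after  6: R0=0x78 R1=0x3e R2=0x7a R3=0x7e R4=0x7f  N=0 Z=0
after  7: R0=0x78 R1=0x3e R2=0x7a R3=0xf6 R4=0x7f  N=1 Z=0
after  8: R0=0x78 R1=0x3e R2=0x7a R3=0xff R4=0x7f  N=1 Z=0
after  9: R0=0x78 R1=0x3e R2=0x7a R3=0xff R4=0x80  N=1 Z=0
after 10: R0=0x78 R1=0x3e R2=0x7a R3=0xff R4=0x02  N=0 Z=0
after 11: R0=0x78 R1=0x3e R2=0x7a R3=0x02 R4=0x02  N=0 Z=0
-- IRQ taken; context saved, return-PC = 12 --

K = 11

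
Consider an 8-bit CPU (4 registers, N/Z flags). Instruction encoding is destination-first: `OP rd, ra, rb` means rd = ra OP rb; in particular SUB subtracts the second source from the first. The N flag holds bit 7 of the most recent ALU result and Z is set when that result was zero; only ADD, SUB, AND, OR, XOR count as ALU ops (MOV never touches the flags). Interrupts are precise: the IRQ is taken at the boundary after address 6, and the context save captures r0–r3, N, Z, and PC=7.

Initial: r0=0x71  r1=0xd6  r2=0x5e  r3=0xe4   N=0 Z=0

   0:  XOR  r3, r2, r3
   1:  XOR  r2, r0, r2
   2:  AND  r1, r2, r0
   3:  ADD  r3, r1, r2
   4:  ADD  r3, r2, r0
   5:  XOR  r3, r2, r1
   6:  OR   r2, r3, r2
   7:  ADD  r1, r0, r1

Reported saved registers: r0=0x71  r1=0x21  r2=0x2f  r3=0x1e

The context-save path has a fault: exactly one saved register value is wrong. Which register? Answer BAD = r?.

BAD = r3

after  0: r0=0x71 r1=0xd6 r2=0x5e r3=0xba  N=1 Z=0
after  1: r0=0x71 r1=0xd6 r2=0x2f r3=0xba  N=0 Z=0
after  2: r0=0x71 r1=0x21 r2=0x2f r3=0xba  N=0 Z=0
after  3: r0=0x71 r1=0x21 r2=0x2f r3=0x50  N=0 Z=0
after  4: r0=0x71 r1=0x21 r2=0x2f r3=0xa0  N=1 Z=0
after  5: r0=0x71 r1=0x21 r2=0x2f r3=0x0e  N=0 Z=0
after  6: r0=0x71 r1=0x21 r2=0x2f r3=0x0e  N=0 Z=0
-- IRQ taken; context saved, return-PC = 7 --
mismatch: r3: reported 0x1e vs actual 0x0e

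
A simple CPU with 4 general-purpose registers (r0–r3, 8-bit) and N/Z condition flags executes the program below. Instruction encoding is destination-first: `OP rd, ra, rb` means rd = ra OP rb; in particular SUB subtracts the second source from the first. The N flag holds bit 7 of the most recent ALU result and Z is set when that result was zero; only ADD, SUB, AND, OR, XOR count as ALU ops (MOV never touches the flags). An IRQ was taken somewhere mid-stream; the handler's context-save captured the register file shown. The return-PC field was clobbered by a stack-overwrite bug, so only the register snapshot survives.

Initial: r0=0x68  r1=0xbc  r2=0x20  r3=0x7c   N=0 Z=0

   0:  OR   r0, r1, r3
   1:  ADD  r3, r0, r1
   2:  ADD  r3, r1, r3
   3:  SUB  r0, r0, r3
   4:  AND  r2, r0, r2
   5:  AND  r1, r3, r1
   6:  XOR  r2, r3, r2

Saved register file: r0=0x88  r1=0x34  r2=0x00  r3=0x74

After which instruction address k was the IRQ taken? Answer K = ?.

after  0: r0=0xfc r1=0xbc r2=0x20 r3=0x7c  N=1 Z=0
after  1: r0=0xfc r1=0xbc r2=0x20 r3=0xb8  N=1 Z=0
after  2: r0=0xfc r1=0xbc r2=0x20 r3=0x74  N=0 Z=0
after  3: r0=0x88 r1=0xbc r2=0x20 r3=0x74  N=1 Z=0
after  4: r0=0x88 r1=0xbc r2=0x00 r3=0x74  N=0 Z=1
after  5: r0=0x88 r1=0x34 r2=0x00 r3=0x74  N=0 Z=0
-- IRQ taken; context saved, return-PC = 6 --

K = 5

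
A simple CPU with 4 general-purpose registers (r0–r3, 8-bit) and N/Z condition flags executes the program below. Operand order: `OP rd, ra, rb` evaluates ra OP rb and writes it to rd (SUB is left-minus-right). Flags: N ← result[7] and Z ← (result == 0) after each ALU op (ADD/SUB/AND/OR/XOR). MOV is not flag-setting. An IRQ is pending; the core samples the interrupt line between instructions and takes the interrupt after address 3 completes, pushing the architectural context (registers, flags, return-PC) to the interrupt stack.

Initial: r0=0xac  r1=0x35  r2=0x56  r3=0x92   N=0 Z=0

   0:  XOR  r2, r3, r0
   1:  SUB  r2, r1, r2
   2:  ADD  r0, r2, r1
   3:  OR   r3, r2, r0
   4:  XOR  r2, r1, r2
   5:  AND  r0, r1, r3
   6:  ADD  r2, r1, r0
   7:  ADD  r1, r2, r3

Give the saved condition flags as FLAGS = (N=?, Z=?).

after  0: r0=0xac r1=0x35 r2=0x3e r3=0x92  N=0 Z=0
after  1: r0=0xac r1=0x35 r2=0xf7 r3=0x92  N=1 Z=0
after  2: r0=0x2c r1=0x35 r2=0xf7 r3=0x92  N=0 Z=0
after  3: r0=0x2c r1=0x35 r2=0xf7 r3=0xff  N=1 Z=0
-- IRQ taken; context saved, return-PC = 4 --

FLAGS = (N=1, Z=0)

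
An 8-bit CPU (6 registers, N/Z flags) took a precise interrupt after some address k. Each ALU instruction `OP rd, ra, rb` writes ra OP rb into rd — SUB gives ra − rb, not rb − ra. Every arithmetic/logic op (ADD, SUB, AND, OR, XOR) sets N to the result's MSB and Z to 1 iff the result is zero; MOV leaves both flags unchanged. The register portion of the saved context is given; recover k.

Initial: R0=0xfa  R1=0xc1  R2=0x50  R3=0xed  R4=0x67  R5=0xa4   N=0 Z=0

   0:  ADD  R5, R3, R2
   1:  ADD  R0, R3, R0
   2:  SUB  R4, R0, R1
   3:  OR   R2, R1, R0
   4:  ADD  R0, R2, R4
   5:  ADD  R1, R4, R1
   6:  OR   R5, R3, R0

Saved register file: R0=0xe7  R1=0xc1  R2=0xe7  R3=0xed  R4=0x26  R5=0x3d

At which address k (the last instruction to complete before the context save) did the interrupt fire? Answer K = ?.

after  0: R0=0xfa R1=0xc1 R2=0x50 R3=0xed R4=0x67 R5=0x3d  N=0 Z=0
after  1: R0=0xe7 R1=0xc1 R2=0x50 R3=0xed R4=0x67 R5=0x3d  N=1 Z=0
after  2: R0=0xe7 R1=0xc1 R2=0x50 R3=0xed R4=0x26 R5=0x3d  N=0 Z=0
after  3: R0=0xe7 R1=0xc1 R2=0xe7 R3=0xed R4=0x26 R5=0x3d  N=1 Z=0
-- IRQ taken; context saved, return-PC = 4 --

K = 3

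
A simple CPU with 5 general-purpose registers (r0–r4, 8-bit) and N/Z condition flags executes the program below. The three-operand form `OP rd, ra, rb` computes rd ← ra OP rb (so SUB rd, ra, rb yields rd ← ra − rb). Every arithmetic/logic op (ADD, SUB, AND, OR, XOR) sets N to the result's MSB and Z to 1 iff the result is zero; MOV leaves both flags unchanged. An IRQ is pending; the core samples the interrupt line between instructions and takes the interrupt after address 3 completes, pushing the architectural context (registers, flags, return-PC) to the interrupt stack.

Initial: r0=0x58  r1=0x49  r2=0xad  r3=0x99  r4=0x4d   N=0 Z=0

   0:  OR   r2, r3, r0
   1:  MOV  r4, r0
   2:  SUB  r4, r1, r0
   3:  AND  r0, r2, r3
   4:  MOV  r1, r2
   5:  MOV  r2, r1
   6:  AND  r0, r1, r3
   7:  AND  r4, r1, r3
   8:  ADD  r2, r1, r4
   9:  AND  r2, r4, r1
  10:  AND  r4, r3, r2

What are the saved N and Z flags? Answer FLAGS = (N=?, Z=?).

FLAGS = (N=1, Z=0)

after  0: r0=0x58 r1=0x49 r2=0xd9 r3=0x99 r4=0x4d  N=1 Z=0
after  1: r0=0x58 r1=0x49 r2=0xd9 r3=0x99 r4=0x58  N=1 Z=0
after  2: r0=0x58 r1=0x49 r2=0xd9 r3=0x99 r4=0xf1  N=1 Z=0
after  3: r0=0x99 r1=0x49 r2=0xd9 r3=0x99 r4=0xf1  N=1 Z=0
-- IRQ taken; context saved, return-PC = 4 --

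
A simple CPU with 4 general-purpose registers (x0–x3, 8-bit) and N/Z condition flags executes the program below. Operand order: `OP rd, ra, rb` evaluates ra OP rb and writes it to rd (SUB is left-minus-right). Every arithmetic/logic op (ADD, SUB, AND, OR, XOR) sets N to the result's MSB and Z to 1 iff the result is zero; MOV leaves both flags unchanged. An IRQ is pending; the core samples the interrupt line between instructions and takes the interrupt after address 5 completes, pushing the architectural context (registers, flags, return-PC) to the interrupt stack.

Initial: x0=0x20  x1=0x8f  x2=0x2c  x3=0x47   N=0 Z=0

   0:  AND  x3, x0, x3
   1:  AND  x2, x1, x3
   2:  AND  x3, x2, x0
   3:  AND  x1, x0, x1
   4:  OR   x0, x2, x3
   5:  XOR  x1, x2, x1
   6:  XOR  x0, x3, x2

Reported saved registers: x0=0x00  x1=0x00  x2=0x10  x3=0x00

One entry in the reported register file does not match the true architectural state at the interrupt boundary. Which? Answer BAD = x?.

BAD = x2

after  0: x0=0x20 x1=0x8f x2=0x2c x3=0x00  N=0 Z=1
after  1: x0=0x20 x1=0x8f x2=0x00 x3=0x00  N=0 Z=1
after  2: x0=0x20 x1=0x8f x2=0x00 x3=0x00  N=0 Z=1
after  3: x0=0x20 x1=0x00 x2=0x00 x3=0x00  N=0 Z=1
after  4: x0=0x00 x1=0x00 x2=0x00 x3=0x00  N=0 Z=1
after  5: x0=0x00 x1=0x00 x2=0x00 x3=0x00  N=0 Z=1
-- IRQ taken; context saved, return-PC = 6 --
mismatch: x2: reported 0x10 vs actual 0x00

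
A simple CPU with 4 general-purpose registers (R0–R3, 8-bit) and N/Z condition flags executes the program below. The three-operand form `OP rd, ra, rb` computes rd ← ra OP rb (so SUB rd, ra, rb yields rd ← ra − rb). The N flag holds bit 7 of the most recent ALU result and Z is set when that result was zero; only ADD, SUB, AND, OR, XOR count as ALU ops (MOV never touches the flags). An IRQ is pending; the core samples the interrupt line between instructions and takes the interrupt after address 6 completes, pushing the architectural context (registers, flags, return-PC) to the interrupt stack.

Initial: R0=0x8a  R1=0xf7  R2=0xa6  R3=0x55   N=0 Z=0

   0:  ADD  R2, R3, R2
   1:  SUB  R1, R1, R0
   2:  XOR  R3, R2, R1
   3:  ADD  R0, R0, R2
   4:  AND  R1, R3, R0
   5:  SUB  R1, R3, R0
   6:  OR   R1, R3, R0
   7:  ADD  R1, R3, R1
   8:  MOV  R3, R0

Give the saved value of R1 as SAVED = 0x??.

SAVED = 0x97

after  0: R0=0x8a R1=0xf7 R2=0xfb R3=0x55  N=1 Z=0
after  1: R0=0x8a R1=0x6d R2=0xfb R3=0x55  N=0 Z=0
after  2: R0=0x8a R1=0x6d R2=0xfb R3=0x96  N=1 Z=0
after  3: R0=0x85 R1=0x6d R2=0xfb R3=0x96  N=1 Z=0
after  4: R0=0x85 R1=0x84 R2=0xfb R3=0x96  N=1 Z=0
after  5: R0=0x85 R1=0x11 R2=0xfb R3=0x96  N=0 Z=0
after  6: R0=0x85 R1=0x97 R2=0xfb R3=0x96  N=1 Z=0
-- IRQ taken; context saved, return-PC = 7 --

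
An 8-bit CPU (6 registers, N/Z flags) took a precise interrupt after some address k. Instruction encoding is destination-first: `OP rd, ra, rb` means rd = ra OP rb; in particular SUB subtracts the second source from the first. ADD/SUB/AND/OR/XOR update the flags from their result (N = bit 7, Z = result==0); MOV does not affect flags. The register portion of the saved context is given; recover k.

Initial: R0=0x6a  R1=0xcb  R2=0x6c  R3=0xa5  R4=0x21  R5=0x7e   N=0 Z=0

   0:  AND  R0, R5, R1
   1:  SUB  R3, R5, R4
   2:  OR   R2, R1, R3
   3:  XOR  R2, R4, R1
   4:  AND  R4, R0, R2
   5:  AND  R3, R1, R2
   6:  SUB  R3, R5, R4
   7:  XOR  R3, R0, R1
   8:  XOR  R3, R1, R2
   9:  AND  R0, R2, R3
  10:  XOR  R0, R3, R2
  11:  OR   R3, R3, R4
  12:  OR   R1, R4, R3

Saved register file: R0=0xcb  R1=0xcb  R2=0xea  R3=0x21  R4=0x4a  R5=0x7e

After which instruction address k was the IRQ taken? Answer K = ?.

K = 10

after  0: R0=0x4a R1=0xcb R2=0x6c R3=0xa5 R4=0x21 R5=0x7e  N=0 Z=0
after  1: R0=0x4a R1=0xcb R2=0x6c R3=0x5d R4=0x21 R5=0x7e  N=0 Z=0
after  2: R0=0x4a R1=0xcb R2=0xdf R3=0x5d R4=0x21 R5=0x7e  N=1 Z=0
after  3: R0=0x4a R1=0xcb R2=0xea R3=0x5d R4=0x21 R5=0x7e  N=1 Z=0
after  4: R0=0x4a R1=0xcb R2=0xea R3=0x5d R4=0x4a R5=0x7e  N=0 Z=0
after  5: R0=0x4a R1=0xcb R2=0xea R3=0xca R4=0x4a R5=0x7e  N=1 Z=0
after  6: R0=0x4a R1=0xcb R2=0xea R3=0x34 R4=0x4a R5=0x7e  N=0 Z=0
after  7: R0=0x4a R1=0xcb R2=0xea R3=0x81 R4=0x4a R5=0x7e  N=1 Z=0
after  8: R0=0x4a R1=0xcb R2=0xea R3=0x21 R4=0x4a R5=0x7e  N=0 Z=0
after  9: R0=0x20 R1=0xcb R2=0xea R3=0x21 R4=0x4a R5=0x7e  N=0 Z=0
after 10: R0=0xcb R1=0xcb R2=0xea R3=0x21 R4=0x4a R5=0x7e  N=1 Z=0
-- IRQ taken; context saved, return-PC = 11 --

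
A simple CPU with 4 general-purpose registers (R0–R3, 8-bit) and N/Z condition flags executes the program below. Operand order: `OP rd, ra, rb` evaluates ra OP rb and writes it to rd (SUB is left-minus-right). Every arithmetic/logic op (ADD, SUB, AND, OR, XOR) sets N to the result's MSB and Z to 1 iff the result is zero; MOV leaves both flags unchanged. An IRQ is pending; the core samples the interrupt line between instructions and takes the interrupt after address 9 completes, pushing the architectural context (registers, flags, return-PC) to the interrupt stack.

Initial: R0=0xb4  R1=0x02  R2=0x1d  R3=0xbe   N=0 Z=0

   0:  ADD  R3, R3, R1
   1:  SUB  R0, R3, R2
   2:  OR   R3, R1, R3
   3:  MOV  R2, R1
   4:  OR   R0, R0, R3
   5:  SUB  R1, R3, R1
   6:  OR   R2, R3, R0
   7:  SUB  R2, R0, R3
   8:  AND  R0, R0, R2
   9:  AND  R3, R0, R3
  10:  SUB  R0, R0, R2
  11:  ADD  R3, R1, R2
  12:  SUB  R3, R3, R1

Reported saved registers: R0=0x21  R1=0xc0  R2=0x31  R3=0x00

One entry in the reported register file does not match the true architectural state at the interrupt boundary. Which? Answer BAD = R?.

BAD = R2

after  0: R0=0xb4 R1=0x02 R2=0x1d R3=0xc0  N=1 Z=0
after  1: R0=0xa3 R1=0x02 R2=0x1d R3=0xc0  N=1 Z=0
after  2: R0=0xa3 R1=0x02 R2=0x1d R3=0xc2  N=1 Z=0
after  3: R0=0xa3 R1=0x02 R2=0x02 R3=0xc2  N=1 Z=0
after  4: R0=0xe3 R1=0x02 R2=0x02 R3=0xc2  N=1 Z=0
after  5: R0=0xe3 R1=0xc0 R2=0x02 R3=0xc2  N=1 Z=0
after  6: R0=0xe3 R1=0xc0 R2=0xe3 R3=0xc2  N=1 Z=0
after  7: R0=0xe3 R1=0xc0 R2=0x21 R3=0xc2  N=0 Z=0
after  8: R0=0x21 R1=0xc0 R2=0x21 R3=0xc2  N=0 Z=0
after  9: R0=0x21 R1=0xc0 R2=0x21 R3=0x00  N=0 Z=1
-- IRQ taken; context saved, return-PC = 10 --
mismatch: R2: reported 0x31 vs actual 0x21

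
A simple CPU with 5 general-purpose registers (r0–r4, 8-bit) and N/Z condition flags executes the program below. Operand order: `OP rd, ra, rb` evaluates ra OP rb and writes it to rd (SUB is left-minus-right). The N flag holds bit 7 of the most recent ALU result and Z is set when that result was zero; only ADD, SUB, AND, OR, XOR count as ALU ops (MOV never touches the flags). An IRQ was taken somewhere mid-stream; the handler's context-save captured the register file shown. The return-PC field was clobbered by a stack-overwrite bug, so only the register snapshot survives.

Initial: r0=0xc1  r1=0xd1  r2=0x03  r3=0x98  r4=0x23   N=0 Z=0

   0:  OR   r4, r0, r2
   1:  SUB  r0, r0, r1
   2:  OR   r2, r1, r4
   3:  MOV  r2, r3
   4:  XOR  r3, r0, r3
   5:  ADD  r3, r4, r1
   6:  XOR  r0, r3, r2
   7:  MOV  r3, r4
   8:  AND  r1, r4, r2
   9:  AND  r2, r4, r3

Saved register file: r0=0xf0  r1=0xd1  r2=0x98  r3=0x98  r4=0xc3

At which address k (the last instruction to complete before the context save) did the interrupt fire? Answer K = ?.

K = 3

after  0: r0=0xc1 r1=0xd1 r2=0x03 r3=0x98 r4=0xc3  N=1 Z=0
after  1: r0=0xf0 r1=0xd1 r2=0x03 r3=0x98 r4=0xc3  N=1 Z=0
after  2: r0=0xf0 r1=0xd1 r2=0xd3 r3=0x98 r4=0xc3  N=1 Z=0
after  3: r0=0xf0 r1=0xd1 r2=0x98 r3=0x98 r4=0xc3  N=1 Z=0
-- IRQ taken; context saved, return-PC = 4 --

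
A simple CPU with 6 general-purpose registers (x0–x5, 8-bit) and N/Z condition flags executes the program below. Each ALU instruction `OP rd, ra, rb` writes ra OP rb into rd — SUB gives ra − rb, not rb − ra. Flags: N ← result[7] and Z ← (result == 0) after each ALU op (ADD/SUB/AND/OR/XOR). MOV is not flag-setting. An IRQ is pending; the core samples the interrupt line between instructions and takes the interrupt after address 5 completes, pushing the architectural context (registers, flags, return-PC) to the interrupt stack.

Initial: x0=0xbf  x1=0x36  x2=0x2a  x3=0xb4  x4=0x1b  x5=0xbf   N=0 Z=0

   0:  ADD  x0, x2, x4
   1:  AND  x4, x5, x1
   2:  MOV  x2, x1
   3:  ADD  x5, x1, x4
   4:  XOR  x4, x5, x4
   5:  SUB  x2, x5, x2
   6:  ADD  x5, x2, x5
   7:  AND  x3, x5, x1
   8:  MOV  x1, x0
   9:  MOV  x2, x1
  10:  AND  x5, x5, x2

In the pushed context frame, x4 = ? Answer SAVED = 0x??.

SAVED = 0x5a

after  0: x0=0x45 x1=0x36 x2=0x2a x3=0xb4 x4=0x1b x5=0xbf  N=0 Z=0
after  1: x0=0x45 x1=0x36 x2=0x2a x3=0xb4 x4=0x36 x5=0xbf  N=0 Z=0
after  2: x0=0x45 x1=0x36 x2=0x36 x3=0xb4 x4=0x36 x5=0xbf  N=0 Z=0
after  3: x0=0x45 x1=0x36 x2=0x36 x3=0xb4 x4=0x36 x5=0x6c  N=0 Z=0
after  4: x0=0x45 x1=0x36 x2=0x36 x3=0xb4 x4=0x5a x5=0x6c  N=0 Z=0
after  5: x0=0x45 x1=0x36 x2=0x36 x3=0xb4 x4=0x5a x5=0x6c  N=0 Z=0
-- IRQ taken; context saved, return-PC = 6 --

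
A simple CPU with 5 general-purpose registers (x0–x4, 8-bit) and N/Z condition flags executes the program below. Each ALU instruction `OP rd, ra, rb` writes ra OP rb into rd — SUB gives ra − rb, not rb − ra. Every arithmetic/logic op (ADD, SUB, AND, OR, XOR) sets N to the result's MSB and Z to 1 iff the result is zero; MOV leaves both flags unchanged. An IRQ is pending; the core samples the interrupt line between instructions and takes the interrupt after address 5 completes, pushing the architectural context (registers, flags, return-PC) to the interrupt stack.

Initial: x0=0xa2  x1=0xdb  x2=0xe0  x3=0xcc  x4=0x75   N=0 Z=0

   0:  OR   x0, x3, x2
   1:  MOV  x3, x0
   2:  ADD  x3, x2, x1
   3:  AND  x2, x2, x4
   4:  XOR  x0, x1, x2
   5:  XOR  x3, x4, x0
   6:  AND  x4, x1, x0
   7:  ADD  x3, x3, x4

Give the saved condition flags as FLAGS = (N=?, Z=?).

FLAGS = (N=1, Z=0)

after  0: x0=0xec x1=0xdb x2=0xe0 x3=0xcc x4=0x75  N=1 Z=0
after  1: x0=0xec x1=0xdb x2=0xe0 x3=0xec x4=0x75  N=1 Z=0
after  2: x0=0xec x1=0xdb x2=0xe0 x3=0xbb x4=0x75  N=1 Z=0
after  3: x0=0xec x1=0xdb x2=0x60 x3=0xbb x4=0x75  N=0 Z=0
after  4: x0=0xbb x1=0xdb x2=0x60 x3=0xbb x4=0x75  N=1 Z=0
after  5: x0=0xbb x1=0xdb x2=0x60 x3=0xce x4=0x75  N=1 Z=0
-- IRQ taken; context saved, return-PC = 6 --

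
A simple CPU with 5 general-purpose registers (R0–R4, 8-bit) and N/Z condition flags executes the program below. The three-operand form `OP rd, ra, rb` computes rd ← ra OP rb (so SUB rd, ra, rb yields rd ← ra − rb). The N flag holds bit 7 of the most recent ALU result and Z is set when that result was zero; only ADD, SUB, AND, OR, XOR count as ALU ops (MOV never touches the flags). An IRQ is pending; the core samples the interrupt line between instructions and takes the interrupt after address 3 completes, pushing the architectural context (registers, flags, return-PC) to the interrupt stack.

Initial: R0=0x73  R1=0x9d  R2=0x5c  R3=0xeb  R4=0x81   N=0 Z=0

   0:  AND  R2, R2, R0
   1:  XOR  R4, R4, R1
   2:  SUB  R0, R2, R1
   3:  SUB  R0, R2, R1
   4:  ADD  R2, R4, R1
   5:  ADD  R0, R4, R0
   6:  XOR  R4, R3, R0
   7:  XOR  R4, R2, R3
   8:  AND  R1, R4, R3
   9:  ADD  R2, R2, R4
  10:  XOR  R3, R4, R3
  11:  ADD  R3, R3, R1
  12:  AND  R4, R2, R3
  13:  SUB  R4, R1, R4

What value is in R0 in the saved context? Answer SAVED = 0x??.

SAVED = 0xb3

after  0: R0=0x73 R1=0x9d R2=0x50 R3=0xeb R4=0x81  N=0 Z=0
after  1: R0=0x73 R1=0x9d R2=0x50 R3=0xeb R4=0x1c  N=0 Z=0
after  2: R0=0xb3 R1=0x9d R2=0x50 R3=0xeb R4=0x1c  N=1 Z=0
after  3: R0=0xb3 R1=0x9d R2=0x50 R3=0xeb R4=0x1c  N=1 Z=0
-- IRQ taken; context saved, return-PC = 4 --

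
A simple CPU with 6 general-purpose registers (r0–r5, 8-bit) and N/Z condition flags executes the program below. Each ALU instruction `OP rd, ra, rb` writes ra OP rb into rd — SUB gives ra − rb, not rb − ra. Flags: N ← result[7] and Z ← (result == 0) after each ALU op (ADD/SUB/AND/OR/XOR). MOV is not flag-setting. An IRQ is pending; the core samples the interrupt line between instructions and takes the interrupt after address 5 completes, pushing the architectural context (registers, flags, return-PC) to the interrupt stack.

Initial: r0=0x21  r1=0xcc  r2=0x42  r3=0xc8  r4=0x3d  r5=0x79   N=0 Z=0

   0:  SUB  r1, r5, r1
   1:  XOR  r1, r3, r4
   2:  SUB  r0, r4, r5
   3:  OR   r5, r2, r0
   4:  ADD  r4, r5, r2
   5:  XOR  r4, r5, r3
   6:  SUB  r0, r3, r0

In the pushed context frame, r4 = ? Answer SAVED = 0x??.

after  0: r0=0x21 r1=0xad r2=0x42 r3=0xc8 r4=0x3d r5=0x79  N=1 Z=0
after  1: r0=0x21 r1=0xf5 r2=0x42 r3=0xc8 r4=0x3d r5=0x79  N=1 Z=0
after  2: r0=0xc4 r1=0xf5 r2=0x42 r3=0xc8 r4=0x3d r5=0x79  N=1 Z=0
after  3: r0=0xc4 r1=0xf5 r2=0x42 r3=0xc8 r4=0x3d r5=0xc6  N=1 Z=0
after  4: r0=0xc4 r1=0xf5 r2=0x42 r3=0xc8 r4=0x08 r5=0xc6  N=0 Z=0
after  5: r0=0xc4 r1=0xf5 r2=0x42 r3=0xc8 r4=0x0e r5=0xc6  N=0 Z=0
-- IRQ taken; context saved, return-PC = 6 --

SAVED = 0x0e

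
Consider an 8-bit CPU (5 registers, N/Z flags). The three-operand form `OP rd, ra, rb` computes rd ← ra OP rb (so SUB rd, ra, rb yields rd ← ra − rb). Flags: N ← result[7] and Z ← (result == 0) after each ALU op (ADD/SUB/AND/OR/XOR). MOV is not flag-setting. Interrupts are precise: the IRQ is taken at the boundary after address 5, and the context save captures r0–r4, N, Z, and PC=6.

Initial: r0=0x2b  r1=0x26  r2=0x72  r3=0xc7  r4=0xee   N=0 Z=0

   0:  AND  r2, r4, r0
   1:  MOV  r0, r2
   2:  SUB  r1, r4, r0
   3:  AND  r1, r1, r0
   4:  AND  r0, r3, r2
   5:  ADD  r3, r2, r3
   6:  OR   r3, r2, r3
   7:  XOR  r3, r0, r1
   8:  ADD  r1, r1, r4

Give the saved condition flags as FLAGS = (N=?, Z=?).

FLAGS = (N=1, Z=0)

after  0: r0=0x2b r1=0x26 r2=0x2a r3=0xc7 r4=0xee  N=0 Z=0
after  1: r0=0x2a r1=0x26 r2=0x2a r3=0xc7 r4=0xee  N=0 Z=0
after  2: r0=0x2a r1=0xc4 r2=0x2a r3=0xc7 r4=0xee  N=1 Z=0
after  3: r0=0x2a r1=0x00 r2=0x2a r3=0xc7 r4=0xee  N=0 Z=1
after  4: r0=0x02 r1=0x00 r2=0x2a r3=0xc7 r4=0xee  N=0 Z=0
after  5: r0=0x02 r1=0x00 r2=0x2a r3=0xf1 r4=0xee  N=1 Z=0
-- IRQ taken; context saved, return-PC = 6 --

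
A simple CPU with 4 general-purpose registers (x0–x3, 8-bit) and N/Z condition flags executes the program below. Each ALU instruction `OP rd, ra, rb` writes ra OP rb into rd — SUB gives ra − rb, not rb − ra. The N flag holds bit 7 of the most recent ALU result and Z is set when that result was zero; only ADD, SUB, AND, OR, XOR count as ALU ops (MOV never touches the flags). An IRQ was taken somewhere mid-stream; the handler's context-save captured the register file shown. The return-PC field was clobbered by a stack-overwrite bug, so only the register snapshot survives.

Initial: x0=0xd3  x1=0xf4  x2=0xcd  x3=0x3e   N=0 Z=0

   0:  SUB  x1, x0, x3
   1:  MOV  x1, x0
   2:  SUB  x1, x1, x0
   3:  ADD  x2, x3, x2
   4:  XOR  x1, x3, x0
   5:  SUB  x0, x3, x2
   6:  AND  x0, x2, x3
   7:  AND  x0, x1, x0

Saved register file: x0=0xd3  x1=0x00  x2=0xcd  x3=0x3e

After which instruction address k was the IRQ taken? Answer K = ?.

K = 2

after  0: x0=0xd3 x1=0x95 x2=0xcd x3=0x3e  N=1 Z=0
after  1: x0=0xd3 x1=0xd3 x2=0xcd x3=0x3e  N=1 Z=0
after  2: x0=0xd3 x1=0x00 x2=0xcd x3=0x3e  N=0 Z=1
-- IRQ taken; context saved, return-PC = 3 --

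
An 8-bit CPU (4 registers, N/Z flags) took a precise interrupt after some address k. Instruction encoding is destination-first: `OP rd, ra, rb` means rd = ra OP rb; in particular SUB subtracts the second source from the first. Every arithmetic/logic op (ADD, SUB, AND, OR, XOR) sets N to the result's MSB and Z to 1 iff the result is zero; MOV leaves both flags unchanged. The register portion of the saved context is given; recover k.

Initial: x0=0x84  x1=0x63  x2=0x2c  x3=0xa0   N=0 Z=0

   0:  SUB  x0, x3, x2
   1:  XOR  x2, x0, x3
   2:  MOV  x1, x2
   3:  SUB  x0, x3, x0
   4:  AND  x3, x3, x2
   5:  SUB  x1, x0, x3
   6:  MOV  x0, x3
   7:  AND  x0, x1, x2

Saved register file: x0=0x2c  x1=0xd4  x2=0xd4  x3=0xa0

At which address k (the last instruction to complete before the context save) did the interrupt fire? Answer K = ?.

K = 3

after  0: x0=0x74 x1=0x63 x2=0x2c x3=0xa0  N=0 Z=0
after  1: x0=0x74 x1=0x63 x2=0xd4 x3=0xa0  N=1 Z=0
after  2: x0=0x74 x1=0xd4 x2=0xd4 x3=0xa0  N=1 Z=0
after  3: x0=0x2c x1=0xd4 x2=0xd4 x3=0xa0  N=0 Z=0
-- IRQ taken; context saved, return-PC = 4 --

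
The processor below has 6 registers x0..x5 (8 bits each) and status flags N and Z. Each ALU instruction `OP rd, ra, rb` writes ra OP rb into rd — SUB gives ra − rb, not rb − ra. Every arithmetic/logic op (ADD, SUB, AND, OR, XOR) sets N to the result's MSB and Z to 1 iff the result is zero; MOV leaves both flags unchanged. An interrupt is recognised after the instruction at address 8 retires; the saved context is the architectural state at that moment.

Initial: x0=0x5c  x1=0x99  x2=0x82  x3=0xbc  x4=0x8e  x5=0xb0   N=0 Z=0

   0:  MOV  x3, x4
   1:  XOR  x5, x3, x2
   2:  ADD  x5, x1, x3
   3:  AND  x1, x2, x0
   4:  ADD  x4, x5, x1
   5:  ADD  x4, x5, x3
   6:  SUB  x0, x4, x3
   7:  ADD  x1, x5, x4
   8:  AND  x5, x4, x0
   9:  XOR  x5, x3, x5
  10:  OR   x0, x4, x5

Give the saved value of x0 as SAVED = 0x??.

SAVED = 0x27

after  0: x0=0x5c x1=0x99 x2=0x82 x3=0x8e x4=0x8e x5=0xb0  N=0 Z=0
after  1: x0=0x5c x1=0x99 x2=0x82 x3=0x8e x4=0x8e x5=0x0c  N=0 Z=0
after  2: x0=0x5c x1=0x99 x2=0x82 x3=0x8e x4=0x8e x5=0x27  N=0 Z=0
after  3: x0=0x5c x1=0x00 x2=0x82 x3=0x8e x4=0x8e x5=0x27  N=0 Z=1
after  4: x0=0x5c x1=0x00 x2=0x82 x3=0x8e x4=0x27 x5=0x27  N=0 Z=0
after  5: x0=0x5c x1=0x00 x2=0x82 x3=0x8e x4=0xb5 x5=0x27  N=1 Z=0
after  6: x0=0x27 x1=0x00 x2=0x82 x3=0x8e x4=0xb5 x5=0x27  N=0 Z=0
after  7: x0=0x27 x1=0xdc x2=0x82 x3=0x8e x4=0xb5 x5=0x27  N=1 Z=0
after  8: x0=0x27 x1=0xdc x2=0x82 x3=0x8e x4=0xb5 x5=0x25  N=0 Z=0
-- IRQ taken; context saved, return-PC = 9 --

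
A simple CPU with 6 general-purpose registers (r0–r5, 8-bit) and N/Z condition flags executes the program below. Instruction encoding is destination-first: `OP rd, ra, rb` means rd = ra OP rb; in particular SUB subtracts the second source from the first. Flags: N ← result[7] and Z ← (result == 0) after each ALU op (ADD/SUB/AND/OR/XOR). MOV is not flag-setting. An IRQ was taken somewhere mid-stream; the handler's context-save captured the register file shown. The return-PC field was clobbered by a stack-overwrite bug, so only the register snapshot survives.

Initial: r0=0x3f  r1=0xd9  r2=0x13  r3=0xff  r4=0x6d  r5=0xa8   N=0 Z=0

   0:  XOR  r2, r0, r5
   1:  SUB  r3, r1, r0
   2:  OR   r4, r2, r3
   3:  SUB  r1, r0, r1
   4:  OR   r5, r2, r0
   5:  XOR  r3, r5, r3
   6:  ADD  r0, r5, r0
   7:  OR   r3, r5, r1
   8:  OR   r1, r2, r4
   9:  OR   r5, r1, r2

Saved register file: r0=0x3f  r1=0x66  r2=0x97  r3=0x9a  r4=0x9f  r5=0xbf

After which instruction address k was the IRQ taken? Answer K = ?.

after  0: r0=0x3f r1=0xd9 r2=0x97 r3=0xff r4=0x6d r5=0xa8  N=1 Z=0
after  1: r0=0x3f r1=0xd9 r2=0x97 r3=0x9a r4=0x6d r5=0xa8  N=1 Z=0
after  2: r0=0x3f r1=0xd9 r2=0x97 r3=0x9a r4=0x9f r5=0xa8  N=1 Z=0
after  3: r0=0x3f r1=0x66 r2=0x97 r3=0x9a r4=0x9f r5=0xa8  N=0 Z=0
after  4: r0=0x3f r1=0x66 r2=0x97 r3=0x9a r4=0x9f r5=0xbf  N=1 Z=0
-- IRQ taken; context saved, return-PC = 5 --

K = 4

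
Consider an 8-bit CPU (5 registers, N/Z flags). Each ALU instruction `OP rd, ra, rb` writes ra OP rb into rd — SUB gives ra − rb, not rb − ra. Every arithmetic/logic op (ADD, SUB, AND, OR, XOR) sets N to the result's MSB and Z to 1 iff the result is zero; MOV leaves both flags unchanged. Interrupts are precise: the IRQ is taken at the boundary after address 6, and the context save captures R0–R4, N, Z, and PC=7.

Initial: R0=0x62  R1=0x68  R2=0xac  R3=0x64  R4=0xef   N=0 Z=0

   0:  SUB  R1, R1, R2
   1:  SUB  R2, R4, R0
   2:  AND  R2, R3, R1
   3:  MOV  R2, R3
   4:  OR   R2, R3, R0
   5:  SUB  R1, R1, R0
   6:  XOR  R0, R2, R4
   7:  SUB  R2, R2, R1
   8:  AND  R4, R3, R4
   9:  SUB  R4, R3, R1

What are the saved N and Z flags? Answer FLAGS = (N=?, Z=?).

after  0: R0=0x62 R1=0xbc R2=0xac R3=0x64 R4=0xef  N=1 Z=0
after  1: R0=0x62 R1=0xbc R2=0x8d R3=0x64 R4=0xef  N=1 Z=0
after  2: R0=0x62 R1=0xbc R2=0x24 R3=0x64 R4=0xef  N=0 Z=0
after  3: R0=0x62 R1=0xbc R2=0x64 R3=0x64 R4=0xef  N=0 Z=0
after  4: R0=0x62 R1=0xbc R2=0x66 R3=0x64 R4=0xef  N=0 Z=0
after  5: R0=0x62 R1=0x5a R2=0x66 R3=0x64 R4=0xef  N=0 Z=0
after  6: R0=0x89 R1=0x5a R2=0x66 R3=0x64 R4=0xef  N=1 Z=0
-- IRQ taken; context saved, return-PC = 7 --

FLAGS = (N=1, Z=0)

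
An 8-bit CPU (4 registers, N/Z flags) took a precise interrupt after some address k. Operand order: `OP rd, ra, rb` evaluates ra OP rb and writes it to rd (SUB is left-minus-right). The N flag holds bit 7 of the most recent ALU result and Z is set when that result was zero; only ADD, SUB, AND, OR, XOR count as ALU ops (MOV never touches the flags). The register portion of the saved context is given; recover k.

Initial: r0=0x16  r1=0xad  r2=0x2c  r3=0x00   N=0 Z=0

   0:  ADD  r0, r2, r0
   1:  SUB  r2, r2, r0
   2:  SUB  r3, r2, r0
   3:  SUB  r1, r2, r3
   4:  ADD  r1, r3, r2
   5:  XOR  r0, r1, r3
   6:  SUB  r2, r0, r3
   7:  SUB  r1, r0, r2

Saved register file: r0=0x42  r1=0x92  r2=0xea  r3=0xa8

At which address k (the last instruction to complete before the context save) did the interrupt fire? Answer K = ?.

K = 4

after  0: r0=0x42 r1=0xad r2=0x2c r3=0x00  N=0 Z=0
after  1: r0=0x42 r1=0xad r2=0xea r3=0x00  N=1 Z=0
after  2: r0=0x42 r1=0xad r2=0xea r3=0xa8  N=1 Z=0
after  3: r0=0x42 r1=0x42 r2=0xea r3=0xa8  N=0 Z=0
after  4: r0=0x42 r1=0x92 r2=0xea r3=0xa8  N=1 Z=0
-- IRQ taken; context saved, return-PC = 5 --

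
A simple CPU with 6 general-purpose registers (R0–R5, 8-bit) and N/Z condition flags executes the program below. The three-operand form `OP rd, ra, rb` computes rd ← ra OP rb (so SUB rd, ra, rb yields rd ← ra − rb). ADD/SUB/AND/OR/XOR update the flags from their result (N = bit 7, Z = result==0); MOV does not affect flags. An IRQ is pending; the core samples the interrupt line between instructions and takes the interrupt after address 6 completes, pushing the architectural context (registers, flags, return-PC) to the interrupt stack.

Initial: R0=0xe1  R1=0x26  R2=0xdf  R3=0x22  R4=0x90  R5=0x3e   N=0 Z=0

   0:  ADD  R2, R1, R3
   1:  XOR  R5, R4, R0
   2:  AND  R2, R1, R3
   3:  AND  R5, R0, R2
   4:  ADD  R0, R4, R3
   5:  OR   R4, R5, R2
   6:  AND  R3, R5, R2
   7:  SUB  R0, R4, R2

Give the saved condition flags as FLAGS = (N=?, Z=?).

after  0: R0=0xe1 R1=0x26 R2=0x48 R3=0x22 R4=0x90 R5=0x3e  N=0 Z=0
after  1: R0=0xe1 R1=0x26 R2=0x48 R3=0x22 R4=0x90 R5=0x71  N=0 Z=0
after  2: R0=0xe1 R1=0x26 R2=0x22 R3=0x22 R4=0x90 R5=0x71  N=0 Z=0
after  3: R0=0xe1 R1=0x26 R2=0x22 R3=0x22 R4=0x90 R5=0x20  N=0 Z=0
after  4: R0=0xb2 R1=0x26 R2=0x22 R3=0x22 R4=0x90 R5=0x20  N=1 Z=0
after  5: R0=0xb2 R1=0x26 R2=0x22 R3=0x22 R4=0x22 R5=0x20  N=0 Z=0
after  6: R0=0xb2 R1=0x26 R2=0x22 R3=0x20 R4=0x22 R5=0x20  N=0 Z=0
-- IRQ taken; context saved, return-PC = 7 --

FLAGS = (N=0, Z=0)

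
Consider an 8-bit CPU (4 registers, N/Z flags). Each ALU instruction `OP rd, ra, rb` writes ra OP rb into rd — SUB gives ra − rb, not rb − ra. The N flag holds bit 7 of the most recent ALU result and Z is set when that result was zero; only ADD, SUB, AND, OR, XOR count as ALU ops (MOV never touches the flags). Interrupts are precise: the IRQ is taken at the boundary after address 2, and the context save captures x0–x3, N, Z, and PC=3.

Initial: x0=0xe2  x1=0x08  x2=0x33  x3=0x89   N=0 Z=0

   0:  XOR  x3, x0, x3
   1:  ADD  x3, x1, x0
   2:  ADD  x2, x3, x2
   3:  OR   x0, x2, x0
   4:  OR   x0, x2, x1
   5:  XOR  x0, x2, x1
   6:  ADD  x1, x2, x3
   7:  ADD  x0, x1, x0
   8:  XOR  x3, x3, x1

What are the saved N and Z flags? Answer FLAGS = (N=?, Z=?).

FLAGS = (N=0, Z=0)

after  0: x0=0xe2 x1=0x08 x2=0x33 x3=0x6b  N=0 Z=0
after  1: x0=0xe2 x1=0x08 x2=0x33 x3=0xea  N=1 Z=0
after  2: x0=0xe2 x1=0x08 x2=0x1d x3=0xea  N=0 Z=0
-- IRQ taken; context saved, return-PC = 3 --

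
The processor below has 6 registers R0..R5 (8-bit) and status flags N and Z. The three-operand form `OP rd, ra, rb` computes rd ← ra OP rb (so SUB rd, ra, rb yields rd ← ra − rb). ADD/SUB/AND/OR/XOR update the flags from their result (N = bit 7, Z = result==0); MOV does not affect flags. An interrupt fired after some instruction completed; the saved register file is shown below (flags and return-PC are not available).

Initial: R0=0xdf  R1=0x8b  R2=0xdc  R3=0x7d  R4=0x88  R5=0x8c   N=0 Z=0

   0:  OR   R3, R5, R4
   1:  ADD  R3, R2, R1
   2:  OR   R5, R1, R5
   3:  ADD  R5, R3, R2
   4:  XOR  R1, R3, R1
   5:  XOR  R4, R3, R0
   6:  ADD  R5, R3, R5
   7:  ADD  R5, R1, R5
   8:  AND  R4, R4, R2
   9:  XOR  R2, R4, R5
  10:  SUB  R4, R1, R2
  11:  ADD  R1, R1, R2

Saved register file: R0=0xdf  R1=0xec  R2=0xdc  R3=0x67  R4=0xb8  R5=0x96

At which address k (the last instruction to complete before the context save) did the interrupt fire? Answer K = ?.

K = 7

after  0: R0=0xdf R1=0x8b R2=0xdc R3=0x8c R4=0x88 R5=0x8c  N=1 Z=0
after  1: R0=0xdf R1=0x8b R2=0xdc R3=0x67 R4=0x88 R5=0x8c  N=0 Z=0
after  2: R0=0xdf R1=0x8b R2=0xdc R3=0x67 R4=0x88 R5=0x8f  N=1 Z=0
after  3: R0=0xdf R1=0x8b R2=0xdc R3=0x67 R4=0x88 R5=0x43  N=0 Z=0
after  4: R0=0xdf R1=0xec R2=0xdc R3=0x67 R4=0x88 R5=0x43  N=1 Z=0
after  5: R0=0xdf R1=0xec R2=0xdc R3=0x67 R4=0xb8 R5=0x43  N=1 Z=0
after  6: R0=0xdf R1=0xec R2=0xdc R3=0x67 R4=0xb8 R5=0xaa  N=1 Z=0
after  7: R0=0xdf R1=0xec R2=0xdc R3=0x67 R4=0xb8 R5=0x96  N=1 Z=0
-- IRQ taken; context saved, return-PC = 8 --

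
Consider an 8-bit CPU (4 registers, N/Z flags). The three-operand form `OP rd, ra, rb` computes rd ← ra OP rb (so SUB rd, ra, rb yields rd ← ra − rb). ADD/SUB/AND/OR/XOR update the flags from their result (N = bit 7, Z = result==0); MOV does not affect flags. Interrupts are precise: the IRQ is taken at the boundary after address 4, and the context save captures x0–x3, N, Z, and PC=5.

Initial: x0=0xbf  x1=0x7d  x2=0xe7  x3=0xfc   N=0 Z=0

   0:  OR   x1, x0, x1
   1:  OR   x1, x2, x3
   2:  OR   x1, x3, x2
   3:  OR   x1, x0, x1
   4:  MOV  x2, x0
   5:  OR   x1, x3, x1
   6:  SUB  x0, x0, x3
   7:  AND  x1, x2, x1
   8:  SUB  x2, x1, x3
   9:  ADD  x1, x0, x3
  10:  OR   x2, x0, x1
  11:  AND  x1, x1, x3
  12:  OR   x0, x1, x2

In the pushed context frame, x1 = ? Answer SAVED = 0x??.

after  0: x0=0xbf x1=0xff x2=0xe7 x3=0xfc  N=1 Z=0
after  1: x0=0xbf x1=0xff x2=0xe7 x3=0xfc  N=1 Z=0
after  2: x0=0xbf x1=0xff x2=0xe7 x3=0xfc  N=1 Z=0
after  3: x0=0xbf x1=0xff x2=0xe7 x3=0xfc  N=1 Z=0
after  4: x0=0xbf x1=0xff x2=0xbf x3=0xfc  N=1 Z=0
-- IRQ taken; context saved, return-PC = 5 --

SAVED = 0xff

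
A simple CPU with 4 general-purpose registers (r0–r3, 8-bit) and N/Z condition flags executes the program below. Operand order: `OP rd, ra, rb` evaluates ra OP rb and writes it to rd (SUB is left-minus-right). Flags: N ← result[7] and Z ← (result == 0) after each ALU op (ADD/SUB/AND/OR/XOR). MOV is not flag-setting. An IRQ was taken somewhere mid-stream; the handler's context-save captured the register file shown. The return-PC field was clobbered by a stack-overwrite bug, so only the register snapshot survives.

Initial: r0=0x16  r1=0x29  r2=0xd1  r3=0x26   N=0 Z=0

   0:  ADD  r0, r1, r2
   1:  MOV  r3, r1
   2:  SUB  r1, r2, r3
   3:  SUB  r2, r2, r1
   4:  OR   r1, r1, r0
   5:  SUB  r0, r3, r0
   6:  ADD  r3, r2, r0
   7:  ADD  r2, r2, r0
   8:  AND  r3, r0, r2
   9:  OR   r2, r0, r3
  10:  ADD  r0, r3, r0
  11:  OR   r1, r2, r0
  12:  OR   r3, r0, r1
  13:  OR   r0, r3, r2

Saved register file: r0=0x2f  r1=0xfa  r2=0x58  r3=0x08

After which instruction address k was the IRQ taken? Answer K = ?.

after  0: r0=0xfa r1=0x29 r2=0xd1 r3=0x26  N=1 Z=0
after  1: r0=0xfa r1=0x29 r2=0xd1 r3=0x29  N=1 Z=0
after  2: r0=0xfa r1=0xa8 r2=0xd1 r3=0x29  N=1 Z=0
after  3: r0=0xfa r1=0xa8 r2=0x29 r3=0x29  N=0 Z=0
after  4: r0=0xfa r1=0xfa r2=0x29 r3=0x29  N=1 Z=0
after  5: r0=0x2f r1=0xfa r2=0x29 r3=0x29  N=0 Z=0
after  6: r0=0x2f r1=0xfa r2=0x29 r3=0x58  N=0 Z=0
after  7: r0=0x2f r1=0xfa r2=0x58 r3=0x58  N=0 Z=0
after  8: r0=0x2f r1=0xfa r2=0x58 r3=0x08  N=0 Z=0
-- IRQ taken; context saved, return-PC = 9 --

K = 8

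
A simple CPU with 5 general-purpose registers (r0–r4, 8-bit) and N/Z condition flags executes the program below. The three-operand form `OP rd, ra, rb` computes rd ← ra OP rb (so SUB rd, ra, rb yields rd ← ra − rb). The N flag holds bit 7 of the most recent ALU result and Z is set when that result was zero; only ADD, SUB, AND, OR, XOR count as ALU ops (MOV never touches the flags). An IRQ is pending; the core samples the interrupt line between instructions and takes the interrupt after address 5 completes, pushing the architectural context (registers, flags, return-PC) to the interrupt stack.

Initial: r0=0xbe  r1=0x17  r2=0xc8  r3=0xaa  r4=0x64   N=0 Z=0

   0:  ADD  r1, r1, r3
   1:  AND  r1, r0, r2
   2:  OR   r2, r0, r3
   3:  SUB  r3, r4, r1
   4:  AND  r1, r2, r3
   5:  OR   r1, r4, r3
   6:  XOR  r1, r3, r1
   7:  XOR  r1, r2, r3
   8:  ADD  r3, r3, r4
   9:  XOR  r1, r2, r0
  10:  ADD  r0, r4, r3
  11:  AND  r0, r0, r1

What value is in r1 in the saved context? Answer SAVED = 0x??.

after  0: r0=0xbe r1=0xc1 r2=0xc8 r3=0xaa r4=0x64  N=1 Z=0
after  1: r0=0xbe r1=0x88 r2=0xc8 r3=0xaa r4=0x64  N=1 Z=0
after  2: r0=0xbe r1=0x88 r2=0xbe r3=0xaa r4=0x64  N=1 Z=0
after  3: r0=0xbe r1=0x88 r2=0xbe r3=0xdc r4=0x64  N=1 Z=0
after  4: r0=0xbe r1=0x9c r2=0xbe r3=0xdc r4=0x64  N=1 Z=0
after  5: r0=0xbe r1=0xfc r2=0xbe r3=0xdc r4=0x64  N=1 Z=0
-- IRQ taken; context saved, return-PC = 6 --

SAVED = 0xfc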